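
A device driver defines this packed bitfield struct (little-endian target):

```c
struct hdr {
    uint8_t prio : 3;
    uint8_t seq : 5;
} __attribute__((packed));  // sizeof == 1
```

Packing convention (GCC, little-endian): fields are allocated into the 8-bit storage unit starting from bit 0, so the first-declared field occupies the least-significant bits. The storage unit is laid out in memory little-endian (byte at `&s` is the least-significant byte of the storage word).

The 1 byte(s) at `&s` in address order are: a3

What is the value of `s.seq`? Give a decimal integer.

[0]=0xa3 (little-endian) → word 0xa3
prio [0+:3] = (word>>0) & 0x7 = 3
seq [3+:5] = (word>>3) & 0x1f = 20  ←

20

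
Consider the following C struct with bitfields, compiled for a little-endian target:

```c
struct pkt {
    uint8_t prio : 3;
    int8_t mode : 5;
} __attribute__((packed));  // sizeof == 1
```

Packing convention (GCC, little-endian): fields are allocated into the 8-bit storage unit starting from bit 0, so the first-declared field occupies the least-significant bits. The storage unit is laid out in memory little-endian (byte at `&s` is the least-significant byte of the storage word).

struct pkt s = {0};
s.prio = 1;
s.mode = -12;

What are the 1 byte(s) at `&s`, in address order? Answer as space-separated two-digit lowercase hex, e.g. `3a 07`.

[0+:3] prio=1 & 0x7 = 0x1; word=0x01
[3+:5] mode=-12 & 0x1f = 0x14; word=0xa1
word = 0xa1 → little-endian bytes:
  [0]=0xa1

a1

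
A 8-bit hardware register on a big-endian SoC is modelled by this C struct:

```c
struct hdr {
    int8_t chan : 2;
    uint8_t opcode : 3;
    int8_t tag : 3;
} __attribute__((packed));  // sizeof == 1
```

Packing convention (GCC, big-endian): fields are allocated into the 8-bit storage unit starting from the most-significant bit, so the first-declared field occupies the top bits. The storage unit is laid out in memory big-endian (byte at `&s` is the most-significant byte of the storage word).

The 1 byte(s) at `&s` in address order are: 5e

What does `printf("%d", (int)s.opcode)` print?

3

[0]=0x5e (big-endian) → word 0x5e
chan [6+:2] = (word>>6) & 0x3 = 1
opcode [3+:3] = (word>>3) & 0x7 = 3  ←
tag [0+:3] = (word>>0) & 0x7 = 6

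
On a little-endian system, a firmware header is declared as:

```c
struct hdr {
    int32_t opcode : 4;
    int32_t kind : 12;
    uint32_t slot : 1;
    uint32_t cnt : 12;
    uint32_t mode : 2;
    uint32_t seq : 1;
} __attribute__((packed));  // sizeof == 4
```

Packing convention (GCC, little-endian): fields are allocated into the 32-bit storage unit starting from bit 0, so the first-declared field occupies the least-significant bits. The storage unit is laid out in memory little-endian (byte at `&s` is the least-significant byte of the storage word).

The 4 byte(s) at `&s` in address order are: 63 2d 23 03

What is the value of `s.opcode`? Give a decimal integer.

3

[0]=0x63 [1]=0x2d [2]=0x23 [3]=0x03 (little-endian) → word 0x03232d63
opcode:4 @ bit 0 → (0x03232d63>>0)&0xf = 0x3  ←
kind:12 @ bit 4 → (0x03232d63>>4)&0xfff = 0x2d6
slot:1 @ bit 16 → (0x03232d63>>16)&0x1 = 0x1
cnt:12 @ bit 17 → (0x03232d63>>17)&0xfff = 0x191
mode:2 @ bit 29 → (0x03232d63>>29)&0x3 = 0x0
seq:1 @ bit 31 → (0x03232d63>>31)&0x1 = 0x0
opcode signed 4b, MSB=0: value = 3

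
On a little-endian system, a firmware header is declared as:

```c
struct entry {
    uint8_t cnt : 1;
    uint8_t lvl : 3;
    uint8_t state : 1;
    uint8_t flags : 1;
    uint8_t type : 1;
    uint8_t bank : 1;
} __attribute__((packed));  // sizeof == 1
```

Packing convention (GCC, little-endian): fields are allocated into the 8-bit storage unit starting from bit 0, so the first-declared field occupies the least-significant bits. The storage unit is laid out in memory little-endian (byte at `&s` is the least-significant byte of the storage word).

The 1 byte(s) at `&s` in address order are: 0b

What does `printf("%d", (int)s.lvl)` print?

[0]=0x0b (little-endian) → word 0x0b
cnt [0+:1] = (word>>0) & 0x1 = 1
lvl [1+:3] = (word>>1) & 0x7 = 5  ←
state [4+:1] = (word>>4) & 0x1 = 0
flags [5+:1] = (word>>5) & 0x1 = 0
type [6+:1] = (word>>6) & 0x1 = 0
bank [7+:1] = (word>>7) & 0x1 = 0

5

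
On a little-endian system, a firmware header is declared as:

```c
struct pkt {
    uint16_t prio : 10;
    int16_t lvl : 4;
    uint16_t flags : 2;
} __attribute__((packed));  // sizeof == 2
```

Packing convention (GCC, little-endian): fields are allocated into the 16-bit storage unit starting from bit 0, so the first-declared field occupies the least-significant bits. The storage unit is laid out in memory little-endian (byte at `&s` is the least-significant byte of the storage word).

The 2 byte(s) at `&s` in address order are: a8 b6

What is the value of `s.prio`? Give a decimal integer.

680

[0]=0xa8 [1]=0xb6 (little-endian) → word 0xb6a8
prio:10 @ bit 0 → (0xb6a8>>0)&0x3ff = 0x2a8  ←
lvl:4 @ bit 10 → (0xb6a8>>10)&0xf = 0xd
flags:2 @ bit 14 → (0xb6a8>>14)&0x3 = 0x2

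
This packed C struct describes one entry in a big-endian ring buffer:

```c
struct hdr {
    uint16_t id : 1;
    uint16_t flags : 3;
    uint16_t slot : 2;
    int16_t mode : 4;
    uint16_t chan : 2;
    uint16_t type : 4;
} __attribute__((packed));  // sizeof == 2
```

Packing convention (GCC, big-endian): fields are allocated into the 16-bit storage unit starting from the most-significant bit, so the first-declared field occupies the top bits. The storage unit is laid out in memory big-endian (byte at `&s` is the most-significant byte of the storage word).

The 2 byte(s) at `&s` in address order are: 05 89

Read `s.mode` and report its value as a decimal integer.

6

[0]=0x05 [1]=0x89 (big-endian) → word 0x0589
id [15+:1] = (word>>15) & 0x1 = 0
flags [12+:3] = (word>>12) & 0x7 = 0
slot [10+:2] = (word>>10) & 0x3 = 1
mode [6+:4] = (word>>6) & 0xf = 6  ←
chan [4+:2] = (word>>4) & 0x3 = 0
type [0+:4] = (word>>0) & 0xf = 9
mode signed 4b, MSB=0: value = 6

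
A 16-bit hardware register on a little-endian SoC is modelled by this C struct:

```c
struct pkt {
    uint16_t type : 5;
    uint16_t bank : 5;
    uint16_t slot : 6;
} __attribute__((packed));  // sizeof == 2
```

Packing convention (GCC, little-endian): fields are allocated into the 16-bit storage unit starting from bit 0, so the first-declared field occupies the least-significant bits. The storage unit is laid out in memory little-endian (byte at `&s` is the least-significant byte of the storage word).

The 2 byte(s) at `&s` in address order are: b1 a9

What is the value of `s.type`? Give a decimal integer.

17

[0]=0xb1 [1]=0xa9 (little-endian) → word 0xa9b1
type [0+:5] = (word>>0) & 0x1f = 17  ←
bank [5+:5] = (word>>5) & 0x1f = 13
slot [10+:6] = (word>>10) & 0x3f = 42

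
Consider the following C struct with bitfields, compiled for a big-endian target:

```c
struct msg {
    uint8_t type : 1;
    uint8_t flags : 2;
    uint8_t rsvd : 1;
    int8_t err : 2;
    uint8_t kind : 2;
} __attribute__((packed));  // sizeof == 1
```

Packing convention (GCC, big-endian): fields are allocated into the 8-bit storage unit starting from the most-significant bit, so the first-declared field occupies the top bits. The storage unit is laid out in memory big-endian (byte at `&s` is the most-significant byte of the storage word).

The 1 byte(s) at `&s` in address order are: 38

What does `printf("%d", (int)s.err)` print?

[0]=0x38 (big-endian) → word 0x38
type [7+:1] = (word>>7) & 0x1 = 0
flags [5+:2] = (word>>5) & 0x3 = 1
rsvd [4+:1] = (word>>4) & 0x1 = 1
err [2+:2] = (word>>2) & 0x3 = 2  ←
kind [0+:2] = (word>>0) & 0x3 = 0
err signed 2b, MSB=1: 2 - 4 = -2

-2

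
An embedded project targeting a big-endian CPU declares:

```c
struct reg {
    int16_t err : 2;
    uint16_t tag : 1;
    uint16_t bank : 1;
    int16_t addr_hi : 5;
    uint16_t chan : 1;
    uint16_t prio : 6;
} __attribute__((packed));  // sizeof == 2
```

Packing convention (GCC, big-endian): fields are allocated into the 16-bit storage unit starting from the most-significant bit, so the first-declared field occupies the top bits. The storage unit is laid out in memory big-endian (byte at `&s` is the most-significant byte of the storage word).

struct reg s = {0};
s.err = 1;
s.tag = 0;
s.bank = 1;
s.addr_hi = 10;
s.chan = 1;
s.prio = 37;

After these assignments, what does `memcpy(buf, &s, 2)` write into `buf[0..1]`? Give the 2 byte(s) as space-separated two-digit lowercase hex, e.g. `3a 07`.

55 65

err:2 = 1 → 0x1 << 14 → word 0x4000
tag:1 = 0 → 0x0 << 13 → word 0x4000
bank:1 = 1 → 0x1 << 12 → word 0x5000
addr_hi:5 = 10 → 0xa << 7 → word 0x5500
chan:1 = 1 → 0x1 << 6 → word 0x5540
prio:6 = 37 → 0x25 << 0 → word 0x5565
word = 0x5565 → big-endian bytes:
  [0]=0x55  [1]=0x65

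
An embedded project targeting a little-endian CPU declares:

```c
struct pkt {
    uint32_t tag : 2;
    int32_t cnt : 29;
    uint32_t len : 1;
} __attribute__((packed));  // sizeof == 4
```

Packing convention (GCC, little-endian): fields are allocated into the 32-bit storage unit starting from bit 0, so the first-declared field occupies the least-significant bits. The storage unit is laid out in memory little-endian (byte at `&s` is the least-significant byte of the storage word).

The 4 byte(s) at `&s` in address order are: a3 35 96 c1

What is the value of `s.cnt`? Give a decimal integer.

-261780120

[0]=0xa3 [1]=0x35 [2]=0x96 [3]=0xc1 (little-endian) → word 0xc19635a3
tag:2 @ bit 0 → (0xc19635a3>>0)&0x3 = 0x3
cnt:29 @ bit 2 → (0xc19635a3>>2)&0x1fffffff = 0x10658d68  ←
len:1 @ bit 31 → (0xc19635a3>>31)&0x1 = 0x1
cnt signed 29b, MSB=1: 275090792 - 536870912 = -261780120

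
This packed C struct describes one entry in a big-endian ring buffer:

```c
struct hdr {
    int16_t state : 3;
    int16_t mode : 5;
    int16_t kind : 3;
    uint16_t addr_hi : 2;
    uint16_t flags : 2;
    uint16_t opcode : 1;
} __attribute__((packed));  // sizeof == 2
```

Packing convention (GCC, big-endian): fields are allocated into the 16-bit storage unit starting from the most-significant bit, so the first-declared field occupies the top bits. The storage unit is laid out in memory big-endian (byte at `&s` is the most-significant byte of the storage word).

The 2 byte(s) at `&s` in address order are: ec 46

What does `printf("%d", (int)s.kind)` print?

2

[0]=0xec [1]=0x46 (big-endian) → word 0xec46
state [13+:3] = (word>>13) & 0x7 = 7
mode [8+:5] = (word>>8) & 0x1f = 12
kind [5+:3] = (word>>5) & 0x7 = 2  ←
addr_hi [3+:2] = (word>>3) & 0x3 = 0
flags [1+:2] = (word>>1) & 0x3 = 3
opcode [0+:1] = (word>>0) & 0x1 = 0
kind signed 3b, MSB=0: value = 2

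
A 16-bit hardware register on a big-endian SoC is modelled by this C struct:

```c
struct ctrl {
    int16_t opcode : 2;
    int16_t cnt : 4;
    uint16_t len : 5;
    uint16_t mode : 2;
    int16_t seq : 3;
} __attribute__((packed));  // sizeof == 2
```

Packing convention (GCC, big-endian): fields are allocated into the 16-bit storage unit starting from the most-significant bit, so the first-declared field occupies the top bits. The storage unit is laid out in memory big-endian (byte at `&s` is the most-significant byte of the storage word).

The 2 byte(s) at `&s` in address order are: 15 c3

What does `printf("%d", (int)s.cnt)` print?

[0]=0x15 [1]=0xc3 (big-endian) → word 0x15c3
opcode [14+:2] = (word>>14) & 0x3 = 0
cnt [10+:4] = (word>>10) & 0xf = 5  ←
len [5+:5] = (word>>5) & 0x1f = 14
mode [3+:2] = (word>>3) & 0x3 = 0
seq [0+:3] = (word>>0) & 0x7 = 3
cnt signed 4b, MSB=0: value = 5

5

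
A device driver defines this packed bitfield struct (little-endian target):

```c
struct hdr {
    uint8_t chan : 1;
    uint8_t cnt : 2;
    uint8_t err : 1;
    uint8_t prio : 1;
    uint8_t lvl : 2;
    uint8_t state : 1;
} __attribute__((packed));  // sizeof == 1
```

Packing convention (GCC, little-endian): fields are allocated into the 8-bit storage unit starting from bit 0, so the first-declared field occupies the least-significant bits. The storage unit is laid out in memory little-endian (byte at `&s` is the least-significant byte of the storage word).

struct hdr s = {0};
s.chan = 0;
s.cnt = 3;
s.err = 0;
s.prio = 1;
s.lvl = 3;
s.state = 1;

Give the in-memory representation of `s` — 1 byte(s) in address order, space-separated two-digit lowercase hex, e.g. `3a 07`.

[0+:1] chan=0 & 0x1 = 0x0; word=0x00
[1+:2] cnt=3 & 0x3 = 0x3; word=0x06
[3+:1] err=0 & 0x1 = 0x0; word=0x06
[4+:1] prio=1 & 0x1 = 0x1; word=0x16
[5+:2] lvl=3 & 0x3 = 0x3; word=0x76
[7+:1] state=1 & 0x1 = 0x1; word=0xf6
word = 0xf6 → little-endian bytes:
  [0]=0xf6

f6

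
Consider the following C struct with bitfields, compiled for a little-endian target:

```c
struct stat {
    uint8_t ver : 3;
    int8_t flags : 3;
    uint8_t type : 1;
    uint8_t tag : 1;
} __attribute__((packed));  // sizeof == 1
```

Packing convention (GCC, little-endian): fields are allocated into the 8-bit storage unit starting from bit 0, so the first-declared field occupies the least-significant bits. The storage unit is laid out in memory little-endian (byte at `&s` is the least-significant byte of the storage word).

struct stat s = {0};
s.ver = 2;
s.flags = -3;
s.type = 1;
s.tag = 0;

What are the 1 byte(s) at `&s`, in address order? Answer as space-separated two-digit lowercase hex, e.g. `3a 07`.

6a

[0+:3] ver=2 & 0x7 = 0x2; word=0x02
[3+:3] flags=-3 & 0x7 = 0x5; word=0x2a
[6+:1] type=1 & 0x1 = 0x1; word=0x6a
[7+:1] tag=0 & 0x1 = 0x0; word=0x6a
word = 0x6a → little-endian bytes:
  [0]=0x6a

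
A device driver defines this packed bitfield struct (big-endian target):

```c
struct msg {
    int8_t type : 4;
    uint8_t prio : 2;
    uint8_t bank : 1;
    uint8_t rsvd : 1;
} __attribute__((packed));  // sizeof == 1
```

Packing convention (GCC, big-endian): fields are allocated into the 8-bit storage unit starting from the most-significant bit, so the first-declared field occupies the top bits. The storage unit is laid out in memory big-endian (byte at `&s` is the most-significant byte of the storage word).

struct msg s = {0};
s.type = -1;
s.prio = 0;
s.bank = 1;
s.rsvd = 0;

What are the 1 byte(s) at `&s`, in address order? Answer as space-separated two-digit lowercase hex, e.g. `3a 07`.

type:4 = -1 → 0xf << 4 → word 0xf0
prio:2 = 0 → 0x0 << 2 → word 0xf0
bank:1 = 1 → 0x1 << 1 → word 0xf2
rsvd:1 = 0 → 0x0 << 0 → word 0xf2
word = 0xf2 → big-endian bytes:
  [0]=0xf2

f2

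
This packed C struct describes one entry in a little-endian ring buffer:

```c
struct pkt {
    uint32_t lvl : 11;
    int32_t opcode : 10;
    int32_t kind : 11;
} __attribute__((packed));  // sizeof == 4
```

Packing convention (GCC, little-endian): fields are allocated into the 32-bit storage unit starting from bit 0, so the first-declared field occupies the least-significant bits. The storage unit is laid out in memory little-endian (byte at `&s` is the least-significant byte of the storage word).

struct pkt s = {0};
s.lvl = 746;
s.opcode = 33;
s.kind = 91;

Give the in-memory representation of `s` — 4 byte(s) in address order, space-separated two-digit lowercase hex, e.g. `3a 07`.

lvl (11b) val=746 bits=0x2ea at bit 0: 0x000002ea
opcode (10b) val=33 bits=0x21 at bit 11: 0x00010aea
kind (11b) val=91 bits=0x5b at bit 21: 0x0b610aea
word = 0x0b610aea → little-endian bytes:
  [0]=0xea  [1]=0x0a  [2]=0x61  [3]=0x0b

ea 0a 61 0b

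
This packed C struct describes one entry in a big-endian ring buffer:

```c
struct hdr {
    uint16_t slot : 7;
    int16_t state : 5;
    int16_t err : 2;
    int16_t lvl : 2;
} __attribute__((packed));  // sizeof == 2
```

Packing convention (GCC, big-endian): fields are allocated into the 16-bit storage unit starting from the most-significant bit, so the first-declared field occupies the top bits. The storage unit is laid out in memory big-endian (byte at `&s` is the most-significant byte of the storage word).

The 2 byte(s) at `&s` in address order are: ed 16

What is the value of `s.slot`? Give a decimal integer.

118

[0]=0xed [1]=0x16 (big-endian) → word 0xed16
slot [9+:7] = (word>>9) & 0x7f = 118  ←
state [4+:5] = (word>>4) & 0x1f = 17
err [2+:2] = (word>>2) & 0x3 = 1
lvl [0+:2] = (word>>0) & 0x3 = 2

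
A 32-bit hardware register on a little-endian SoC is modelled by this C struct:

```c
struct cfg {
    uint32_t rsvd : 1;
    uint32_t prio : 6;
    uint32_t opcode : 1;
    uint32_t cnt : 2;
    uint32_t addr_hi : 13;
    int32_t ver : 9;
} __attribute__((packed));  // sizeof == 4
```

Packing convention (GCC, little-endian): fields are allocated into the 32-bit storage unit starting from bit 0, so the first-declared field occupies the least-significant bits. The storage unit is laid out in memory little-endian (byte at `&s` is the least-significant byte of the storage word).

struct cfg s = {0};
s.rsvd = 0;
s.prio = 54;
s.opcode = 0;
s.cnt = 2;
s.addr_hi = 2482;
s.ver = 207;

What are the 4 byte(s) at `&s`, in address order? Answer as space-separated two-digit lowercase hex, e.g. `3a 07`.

[0+:1] rsvd=0 & 0x1 = 0x0; word=0x00000000
[1+:6] prio=54 & 0x3f = 0x36; word=0x0000006c
[7+:1] opcode=0 & 0x1 = 0x0; word=0x0000006c
[8+:2] cnt=2 & 0x3 = 0x2; word=0x0000026c
[10+:13] addr_hi=2482 & 0x1fff = 0x9b2; word=0x0026ca6c
[23+:9] ver=207 & 0x1ff = 0xcf; word=0x67a6ca6c
word = 0x67a6ca6c → little-endian bytes:
  [0]=0x6c  [1]=0xca  [2]=0xa6  [3]=0x67

6c ca a6 67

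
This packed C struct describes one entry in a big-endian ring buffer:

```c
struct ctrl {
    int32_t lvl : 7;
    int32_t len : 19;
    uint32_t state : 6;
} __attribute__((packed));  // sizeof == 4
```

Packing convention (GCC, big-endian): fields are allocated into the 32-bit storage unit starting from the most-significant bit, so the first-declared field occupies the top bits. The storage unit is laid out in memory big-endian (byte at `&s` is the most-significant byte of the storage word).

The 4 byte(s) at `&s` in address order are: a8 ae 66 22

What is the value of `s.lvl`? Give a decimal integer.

[0]=0xa8 [1]=0xae [2]=0x66 [3]=0x22 (big-endian) → word 0xa8ae6622
lvl:7 @ bit 25 → (0xa8ae6622>>25)&0x7f = 0x54  ←
len:19 @ bit 6 → (0xa8ae6622>>6)&0x7ffff = 0x2b998
state:6 @ bit 0 → (0xa8ae6622>>0)&0x3f = 0x22
lvl signed 7b, MSB=1: 84 - 128 = -44

-44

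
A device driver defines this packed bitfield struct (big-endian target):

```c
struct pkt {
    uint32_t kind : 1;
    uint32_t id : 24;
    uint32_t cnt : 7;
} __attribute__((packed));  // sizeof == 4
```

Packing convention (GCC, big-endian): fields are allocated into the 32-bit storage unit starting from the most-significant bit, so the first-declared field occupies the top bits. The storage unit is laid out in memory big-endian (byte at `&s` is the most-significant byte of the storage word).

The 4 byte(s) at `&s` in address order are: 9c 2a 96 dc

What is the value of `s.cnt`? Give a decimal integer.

92

[0]=0x9c [1]=0x2a [2]=0x96 [3]=0xdc (big-endian) → word 0x9c2a96dc
kind:1 @ bit 31 → (0x9c2a96dc>>31)&0x1 = 0x1
id:24 @ bit 7 → (0x9c2a96dc>>7)&0xffffff = 0x38552d
cnt:7 @ bit 0 → (0x9c2a96dc>>0)&0x7f = 0x5c  ←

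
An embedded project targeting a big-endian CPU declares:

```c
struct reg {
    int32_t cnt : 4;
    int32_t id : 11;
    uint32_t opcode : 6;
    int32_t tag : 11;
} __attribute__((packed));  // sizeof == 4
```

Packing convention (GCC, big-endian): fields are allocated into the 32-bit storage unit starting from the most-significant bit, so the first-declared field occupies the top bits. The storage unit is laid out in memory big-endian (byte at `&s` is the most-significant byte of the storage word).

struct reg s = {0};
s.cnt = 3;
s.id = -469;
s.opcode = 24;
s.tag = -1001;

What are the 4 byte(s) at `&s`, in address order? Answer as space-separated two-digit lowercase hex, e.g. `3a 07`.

[28+:4] cnt=3 & 0xf = 0x3; word=0x30000000
[17+:11] id=-469 & 0x7ff = 0x62b; word=0x3c560000
[11+:6] opcode=24 & 0x3f = 0x18; word=0x3c56c000
[0+:11] tag=-1001 & 0x7ff = 0x417; word=0x3c56c417
word = 0x3c56c417 → big-endian bytes:
  [0]=0x3c  [1]=0x56  [2]=0xc4  [3]=0x17

3c 56 c4 17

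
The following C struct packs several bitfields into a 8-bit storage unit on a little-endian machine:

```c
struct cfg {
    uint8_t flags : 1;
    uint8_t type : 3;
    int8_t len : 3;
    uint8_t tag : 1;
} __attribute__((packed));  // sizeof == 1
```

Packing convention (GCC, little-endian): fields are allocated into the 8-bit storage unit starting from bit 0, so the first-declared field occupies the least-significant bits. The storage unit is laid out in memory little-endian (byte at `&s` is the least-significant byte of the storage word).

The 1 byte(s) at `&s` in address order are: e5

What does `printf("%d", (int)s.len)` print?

-2

[0]=0xe5 (little-endian) → word 0xe5
flags:1 @ bit 0 → (0xe5>>0)&0x1 = 0x1
type:3 @ bit 1 → (0xe5>>1)&0x7 = 0x2
len:3 @ bit 4 → (0xe5>>4)&0x7 = 0x6  ←
tag:1 @ bit 7 → (0xe5>>7)&0x1 = 0x1
len signed 3b, MSB=1: 6 - 8 = -2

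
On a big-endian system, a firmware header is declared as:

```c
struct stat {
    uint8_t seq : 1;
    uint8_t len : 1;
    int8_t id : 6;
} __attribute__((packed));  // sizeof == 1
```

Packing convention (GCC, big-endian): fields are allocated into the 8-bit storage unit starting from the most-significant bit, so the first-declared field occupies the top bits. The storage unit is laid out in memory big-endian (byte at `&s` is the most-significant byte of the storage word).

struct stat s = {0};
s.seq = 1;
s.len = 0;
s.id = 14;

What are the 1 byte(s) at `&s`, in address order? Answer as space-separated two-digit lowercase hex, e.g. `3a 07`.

seq (1b) val=1 bits=0x1 at bit 7: 0x80
len (1b) val=0 bits=0x0 at bit 6: 0x80
id (6b) val=14 bits=0xe at bit 0: 0x8e
word = 0x8e → big-endian bytes:
  [0]=0x8e

8e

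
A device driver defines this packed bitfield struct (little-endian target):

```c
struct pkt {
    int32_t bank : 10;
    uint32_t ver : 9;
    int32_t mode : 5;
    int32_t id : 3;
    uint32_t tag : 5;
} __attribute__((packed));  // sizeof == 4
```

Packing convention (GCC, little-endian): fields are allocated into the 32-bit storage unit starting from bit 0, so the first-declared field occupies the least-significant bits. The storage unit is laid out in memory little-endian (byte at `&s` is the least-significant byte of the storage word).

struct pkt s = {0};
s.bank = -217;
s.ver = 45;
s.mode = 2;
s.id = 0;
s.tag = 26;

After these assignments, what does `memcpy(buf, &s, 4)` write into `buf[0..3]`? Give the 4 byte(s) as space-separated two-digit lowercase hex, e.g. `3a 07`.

27 b7 10 d0

bank (10b) val=-217 bits=0x327 at bit 0: 0x00000327
ver (9b) val=45 bits=0x2d at bit 10: 0x0000b727
mode (5b) val=2 bits=0x2 at bit 19: 0x0010b727
id (3b) val=0 bits=0x0 at bit 24: 0x0010b727
tag (5b) val=26 bits=0x1a at bit 27: 0xd010b727
word = 0xd010b727 → little-endian bytes:
  [0]=0x27  [1]=0xb7  [2]=0x10  [3]=0xd0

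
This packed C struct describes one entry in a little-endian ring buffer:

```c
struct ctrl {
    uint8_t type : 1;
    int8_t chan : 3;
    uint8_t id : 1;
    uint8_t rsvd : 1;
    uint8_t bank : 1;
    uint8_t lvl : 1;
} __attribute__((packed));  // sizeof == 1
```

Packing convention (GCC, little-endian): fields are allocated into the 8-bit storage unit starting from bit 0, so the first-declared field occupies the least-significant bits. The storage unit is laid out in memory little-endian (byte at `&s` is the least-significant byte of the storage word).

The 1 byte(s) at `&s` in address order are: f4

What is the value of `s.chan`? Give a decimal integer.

2

[0]=0xf4 (little-endian) → word 0xf4
type [0+:1] = (word>>0) & 0x1 = 0
chan [1+:3] = (word>>1) & 0x7 = 2  ←
id [4+:1] = (word>>4) & 0x1 = 1
rsvd [5+:1] = (word>>5) & 0x1 = 1
bank [6+:1] = (word>>6) & 0x1 = 1
lvl [7+:1] = (word>>7) & 0x1 = 1
chan signed 3b, MSB=0: value = 2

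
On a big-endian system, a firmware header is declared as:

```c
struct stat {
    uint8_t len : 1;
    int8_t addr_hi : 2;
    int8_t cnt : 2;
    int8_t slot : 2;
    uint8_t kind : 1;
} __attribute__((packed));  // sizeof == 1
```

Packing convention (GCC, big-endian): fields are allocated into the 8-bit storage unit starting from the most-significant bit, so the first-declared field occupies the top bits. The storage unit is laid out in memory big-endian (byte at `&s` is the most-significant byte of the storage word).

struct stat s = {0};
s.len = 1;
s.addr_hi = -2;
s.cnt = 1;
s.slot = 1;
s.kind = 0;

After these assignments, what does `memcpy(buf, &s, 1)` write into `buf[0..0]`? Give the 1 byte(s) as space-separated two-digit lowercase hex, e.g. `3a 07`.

ca

len:1 = 1 → 0x1 << 7 → word 0x80
addr_hi:2 = -2 → 0x2 << 5 → word 0xc0
cnt:2 = 1 → 0x1 << 3 → word 0xc8
slot:2 = 1 → 0x1 << 1 → word 0xca
kind:1 = 0 → 0x0 << 0 → word 0xca
word = 0xca → big-endian bytes:
  [0]=0xca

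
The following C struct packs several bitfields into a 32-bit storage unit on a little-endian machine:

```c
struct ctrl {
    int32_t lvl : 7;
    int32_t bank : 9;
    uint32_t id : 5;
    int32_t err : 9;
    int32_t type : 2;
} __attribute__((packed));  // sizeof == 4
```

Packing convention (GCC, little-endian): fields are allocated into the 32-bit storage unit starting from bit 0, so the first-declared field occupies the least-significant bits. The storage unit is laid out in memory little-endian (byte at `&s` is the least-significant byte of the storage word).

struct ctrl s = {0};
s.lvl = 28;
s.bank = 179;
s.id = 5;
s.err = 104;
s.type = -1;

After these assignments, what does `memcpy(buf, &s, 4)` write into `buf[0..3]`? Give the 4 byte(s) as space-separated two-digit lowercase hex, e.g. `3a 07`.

9c 59 05 cd

lvl:7 = 28 → 0x1c << 0 → word 0x0000001c
bank:9 = 179 → 0xb3 << 7 → word 0x0000599c
id:5 = 5 → 0x5 << 16 → word 0x0005599c
err:9 = 104 → 0x68 << 21 → word 0x0d05599c
type:2 = -1 → 0x3 << 30 → word 0xcd05599c
word = 0xcd05599c → little-endian bytes:
  [0]=0x9c  [1]=0x59  [2]=0x05  [3]=0xcd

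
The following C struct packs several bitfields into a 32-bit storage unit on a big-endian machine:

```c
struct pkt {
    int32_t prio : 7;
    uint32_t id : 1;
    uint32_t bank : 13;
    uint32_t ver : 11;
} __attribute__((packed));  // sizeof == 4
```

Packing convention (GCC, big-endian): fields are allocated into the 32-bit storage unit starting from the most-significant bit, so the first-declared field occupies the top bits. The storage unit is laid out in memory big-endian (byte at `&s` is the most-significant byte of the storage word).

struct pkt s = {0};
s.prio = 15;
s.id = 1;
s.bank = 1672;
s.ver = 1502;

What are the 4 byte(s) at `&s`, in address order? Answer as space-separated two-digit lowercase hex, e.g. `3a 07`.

1f 34 45 de

prio (7b) val=15 bits=0xf at bit 25: 0x1e000000
id (1b) val=1 bits=0x1 at bit 24: 0x1f000000
bank (13b) val=1672 bits=0x688 at bit 11: 0x1f344000
ver (11b) val=1502 bits=0x5de at bit 0: 0x1f3445de
word = 0x1f3445de → big-endian bytes:
  [0]=0x1f  [1]=0x34  [2]=0x45  [3]=0xde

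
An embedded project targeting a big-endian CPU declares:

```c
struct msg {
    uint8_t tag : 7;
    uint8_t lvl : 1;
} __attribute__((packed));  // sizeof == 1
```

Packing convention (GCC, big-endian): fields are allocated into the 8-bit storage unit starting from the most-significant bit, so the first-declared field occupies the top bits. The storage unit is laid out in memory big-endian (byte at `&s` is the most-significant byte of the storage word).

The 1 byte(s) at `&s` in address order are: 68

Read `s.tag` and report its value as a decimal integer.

52

[0]=0x68 (big-endian) → word 0x68
tag [1+:7] = (word>>1) & 0x7f = 52  ←
lvl [0+:1] = (word>>0) & 0x1 = 0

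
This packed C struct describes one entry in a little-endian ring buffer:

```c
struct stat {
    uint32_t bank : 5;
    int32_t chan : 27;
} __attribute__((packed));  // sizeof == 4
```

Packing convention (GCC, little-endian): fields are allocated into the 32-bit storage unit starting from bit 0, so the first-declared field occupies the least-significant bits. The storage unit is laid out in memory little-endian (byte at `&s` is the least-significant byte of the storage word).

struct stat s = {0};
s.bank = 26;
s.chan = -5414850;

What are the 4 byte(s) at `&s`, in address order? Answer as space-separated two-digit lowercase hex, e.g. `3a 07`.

bank:5 = 26 → 0x1a << 0 → word 0x0000001a
chan:27 = -5414850 → 0x7ad603e << 5 → word 0xf5ac07da
word = 0xf5ac07da → little-endian bytes:
  [0]=0xda  [1]=0x07  [2]=0xac  [3]=0xf5

da 07 ac f5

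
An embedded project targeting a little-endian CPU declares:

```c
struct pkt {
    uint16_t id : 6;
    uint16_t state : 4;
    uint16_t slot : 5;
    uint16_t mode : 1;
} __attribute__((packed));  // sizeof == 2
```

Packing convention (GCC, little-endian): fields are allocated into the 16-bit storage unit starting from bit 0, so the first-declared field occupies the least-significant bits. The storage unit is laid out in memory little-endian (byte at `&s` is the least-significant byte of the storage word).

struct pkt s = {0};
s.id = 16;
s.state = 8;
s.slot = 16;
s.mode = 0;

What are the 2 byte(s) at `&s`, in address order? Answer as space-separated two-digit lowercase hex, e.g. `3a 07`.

id:6 = 16 → 0x10 << 0 → word 0x0010
state:4 = 8 → 0x8 << 6 → word 0x0210
slot:5 = 16 → 0x10 << 10 → word 0x4210
mode:1 = 0 → 0x0 << 15 → word 0x4210
word = 0x4210 → little-endian bytes:
  [0]=0x10  [1]=0x42

10 42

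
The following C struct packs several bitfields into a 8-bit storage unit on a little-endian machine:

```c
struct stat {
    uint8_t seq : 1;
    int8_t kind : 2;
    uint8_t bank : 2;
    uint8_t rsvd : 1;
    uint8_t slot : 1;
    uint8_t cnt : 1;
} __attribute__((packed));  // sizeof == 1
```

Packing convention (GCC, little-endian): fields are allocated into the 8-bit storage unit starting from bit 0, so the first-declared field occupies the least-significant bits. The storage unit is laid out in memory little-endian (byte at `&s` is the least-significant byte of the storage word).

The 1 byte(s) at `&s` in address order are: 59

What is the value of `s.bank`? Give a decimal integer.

[0]=0x59 (little-endian) → word 0x59
seq [0+:1] = (word>>0) & 0x1 = 1
kind [1+:2] = (word>>1) & 0x3 = 0
bank [3+:2] = (word>>3) & 0x3 = 3  ←
rsvd [5+:1] = (word>>5) & 0x1 = 0
slot [6+:1] = (word>>6) & 0x1 = 1
cnt [7+:1] = (word>>7) & 0x1 = 0

3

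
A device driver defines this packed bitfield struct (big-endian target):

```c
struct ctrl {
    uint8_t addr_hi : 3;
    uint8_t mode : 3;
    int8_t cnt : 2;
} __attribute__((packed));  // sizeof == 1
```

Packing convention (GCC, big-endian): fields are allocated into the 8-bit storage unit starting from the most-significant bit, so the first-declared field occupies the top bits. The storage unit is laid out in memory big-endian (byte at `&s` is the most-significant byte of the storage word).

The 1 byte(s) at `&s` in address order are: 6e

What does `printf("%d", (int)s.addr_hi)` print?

3

[0]=0x6e (big-endian) → word 0x6e
addr_hi [5+:3] = (word>>5) & 0x7 = 3  ←
mode [2+:3] = (word>>2) & 0x7 = 3
cnt [0+:2] = (word>>0) & 0x3 = 2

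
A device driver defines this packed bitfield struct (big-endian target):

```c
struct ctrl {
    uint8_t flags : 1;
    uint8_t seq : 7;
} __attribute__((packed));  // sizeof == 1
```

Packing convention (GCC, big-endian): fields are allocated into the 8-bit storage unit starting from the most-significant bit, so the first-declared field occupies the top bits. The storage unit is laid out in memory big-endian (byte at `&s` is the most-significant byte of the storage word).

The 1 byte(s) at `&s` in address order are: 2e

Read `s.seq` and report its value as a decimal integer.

[0]=0x2e (big-endian) → word 0x2e
flags [7+:1] = (word>>7) & 0x1 = 0
seq [0+:7] = (word>>0) & 0x7f = 46  ←

46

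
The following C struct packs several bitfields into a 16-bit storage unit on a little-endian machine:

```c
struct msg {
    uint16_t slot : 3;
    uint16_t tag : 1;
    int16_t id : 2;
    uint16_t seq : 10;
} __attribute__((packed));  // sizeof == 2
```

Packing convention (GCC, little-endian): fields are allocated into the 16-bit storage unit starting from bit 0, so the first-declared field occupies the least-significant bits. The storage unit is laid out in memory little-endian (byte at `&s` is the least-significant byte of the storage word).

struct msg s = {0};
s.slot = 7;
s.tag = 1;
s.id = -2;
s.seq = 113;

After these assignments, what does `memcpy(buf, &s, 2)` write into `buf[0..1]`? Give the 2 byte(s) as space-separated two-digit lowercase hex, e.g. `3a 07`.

6f 1c

slot (3b) val=7 bits=0x7 at bit 0: 0x0007
tag (1b) val=1 bits=0x1 at bit 3: 0x000f
id (2b) val=-2 bits=0x2 at bit 4: 0x002f
seq (10b) val=113 bits=0x71 at bit 6: 0x1c6f
word = 0x1c6f → little-endian bytes:
  [0]=0x6f  [1]=0x1c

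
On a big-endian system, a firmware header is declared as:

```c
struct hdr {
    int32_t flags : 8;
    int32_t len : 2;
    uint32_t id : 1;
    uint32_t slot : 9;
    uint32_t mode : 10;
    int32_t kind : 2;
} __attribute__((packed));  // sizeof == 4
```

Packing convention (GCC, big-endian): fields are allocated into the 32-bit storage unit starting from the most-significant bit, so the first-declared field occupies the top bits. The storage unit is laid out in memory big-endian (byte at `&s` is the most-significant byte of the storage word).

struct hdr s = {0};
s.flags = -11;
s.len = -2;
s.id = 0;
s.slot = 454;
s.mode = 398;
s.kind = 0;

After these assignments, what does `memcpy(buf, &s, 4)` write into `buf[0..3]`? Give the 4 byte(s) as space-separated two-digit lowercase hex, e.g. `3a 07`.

f5 9c 66 38

flags:8 = -11 → 0xf5 << 24 → word 0xf5000000
len:2 = -2 → 0x2 << 22 → word 0xf5800000
id:1 = 0 → 0x0 << 21 → word 0xf5800000
slot:9 = 454 → 0x1c6 << 12 → word 0xf59c6000
mode:10 = 398 → 0x18e << 2 → word 0xf59c6638
kind:2 = 0 → 0x0 << 0 → word 0xf59c6638
word = 0xf59c6638 → big-endian bytes:
  [0]=0xf5  [1]=0x9c  [2]=0x66  [3]=0x38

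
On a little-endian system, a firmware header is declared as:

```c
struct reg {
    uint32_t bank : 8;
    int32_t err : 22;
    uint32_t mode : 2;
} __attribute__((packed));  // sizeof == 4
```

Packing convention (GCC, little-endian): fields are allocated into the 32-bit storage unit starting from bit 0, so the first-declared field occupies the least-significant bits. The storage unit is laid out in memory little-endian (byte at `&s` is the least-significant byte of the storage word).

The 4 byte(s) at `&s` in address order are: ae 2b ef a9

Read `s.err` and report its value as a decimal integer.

-1446101

[0]=0xae [1]=0x2b [2]=0xef [3]=0xa9 (little-endian) → word 0xa9ef2bae
bank [0+:8] = (word>>0) & 0xff = 174
err [8+:22] = (word>>8) & 0x3fffff = 2748203  ←
mode [30+:2] = (word>>30) & 0x3 = 2
err signed 22b, MSB=1: 2748203 - 4194304 = -1446101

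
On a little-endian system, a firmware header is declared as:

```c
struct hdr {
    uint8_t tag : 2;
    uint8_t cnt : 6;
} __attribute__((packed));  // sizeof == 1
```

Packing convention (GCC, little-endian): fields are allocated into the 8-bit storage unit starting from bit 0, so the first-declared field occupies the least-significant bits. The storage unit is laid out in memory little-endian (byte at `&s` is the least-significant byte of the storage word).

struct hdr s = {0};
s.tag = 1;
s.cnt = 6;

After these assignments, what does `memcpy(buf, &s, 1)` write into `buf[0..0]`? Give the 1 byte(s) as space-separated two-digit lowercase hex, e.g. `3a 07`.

19

tag:2 = 1 → 0x1 << 0 → word 0x01
cnt:6 = 6 → 0x6 << 2 → word 0x19
word = 0x19 → little-endian bytes:
  [0]=0x19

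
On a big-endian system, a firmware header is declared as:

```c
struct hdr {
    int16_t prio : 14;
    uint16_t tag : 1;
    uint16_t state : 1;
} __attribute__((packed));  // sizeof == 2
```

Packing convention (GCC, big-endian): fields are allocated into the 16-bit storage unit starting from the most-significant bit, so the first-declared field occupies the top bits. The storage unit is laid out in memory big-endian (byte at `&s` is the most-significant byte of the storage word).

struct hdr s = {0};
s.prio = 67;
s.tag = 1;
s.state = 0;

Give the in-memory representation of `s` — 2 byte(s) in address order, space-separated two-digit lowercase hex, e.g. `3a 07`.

01 0e

prio:14 = 67 → 0x43 << 2 → word 0x010c
tag:1 = 1 → 0x1 << 1 → word 0x010e
state:1 = 0 → 0x0 << 0 → word 0x010e
word = 0x010e → big-endian bytes:
  [0]=0x01  [1]=0x0e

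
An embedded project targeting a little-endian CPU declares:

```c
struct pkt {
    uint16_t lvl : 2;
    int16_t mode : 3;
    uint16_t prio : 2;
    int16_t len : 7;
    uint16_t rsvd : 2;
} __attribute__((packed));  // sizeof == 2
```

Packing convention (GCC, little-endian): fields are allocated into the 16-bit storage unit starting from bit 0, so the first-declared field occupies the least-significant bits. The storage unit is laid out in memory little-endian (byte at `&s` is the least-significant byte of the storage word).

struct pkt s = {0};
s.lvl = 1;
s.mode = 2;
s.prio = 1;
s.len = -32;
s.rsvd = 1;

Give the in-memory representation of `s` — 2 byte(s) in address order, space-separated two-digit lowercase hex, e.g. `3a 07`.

lvl (2b) val=1 bits=0x1 at bit 0: 0x0001
mode (3b) val=2 bits=0x2 at bit 2: 0x0009
prio (2b) val=1 bits=0x1 at bit 5: 0x0029
len (7b) val=-32 bits=0x60 at bit 7: 0x3029
rsvd (2b) val=1 bits=0x1 at bit 14: 0x7029
word = 0x7029 → little-endian bytes:
  [0]=0x29  [1]=0x70

29 70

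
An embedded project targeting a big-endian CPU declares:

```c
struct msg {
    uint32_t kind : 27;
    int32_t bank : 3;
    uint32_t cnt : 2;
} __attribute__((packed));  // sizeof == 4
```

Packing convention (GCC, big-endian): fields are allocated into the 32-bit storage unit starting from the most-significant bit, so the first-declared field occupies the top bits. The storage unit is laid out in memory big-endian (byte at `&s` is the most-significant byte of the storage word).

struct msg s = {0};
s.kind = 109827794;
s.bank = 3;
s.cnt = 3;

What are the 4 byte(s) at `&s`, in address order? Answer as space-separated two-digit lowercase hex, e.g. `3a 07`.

d1 7a da 4f

[5+:27] kind=109827794 & 0x7ffffff = 0x68bd6d2; word=0xd17ada40
[2+:3] bank=3 & 0x7 = 0x3; word=0xd17ada4c
[0+:2] cnt=3 & 0x3 = 0x3; word=0xd17ada4f
word = 0xd17ada4f → big-endian bytes:
  [0]=0xd1  [1]=0x7a  [2]=0xda  [3]=0x4f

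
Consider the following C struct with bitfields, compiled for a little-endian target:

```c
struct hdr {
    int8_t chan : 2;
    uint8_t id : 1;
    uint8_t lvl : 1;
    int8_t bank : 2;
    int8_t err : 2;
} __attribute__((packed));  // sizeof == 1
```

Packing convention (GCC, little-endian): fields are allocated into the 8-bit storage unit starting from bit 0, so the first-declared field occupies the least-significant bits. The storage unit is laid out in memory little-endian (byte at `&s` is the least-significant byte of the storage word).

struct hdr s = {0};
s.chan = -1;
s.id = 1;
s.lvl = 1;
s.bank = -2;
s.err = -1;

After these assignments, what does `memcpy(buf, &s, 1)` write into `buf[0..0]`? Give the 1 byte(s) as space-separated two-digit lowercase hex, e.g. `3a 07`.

chan (2b) val=-1 bits=0x3 at bit 0: 0x03
id (1b) val=1 bits=0x1 at bit 2: 0x07
lvl (1b) val=1 bits=0x1 at bit 3: 0x0f
bank (2b) val=-2 bits=0x2 at bit 4: 0x2f
err (2b) val=-1 bits=0x3 at bit 6: 0xef
word = 0xef → little-endian bytes:
  [0]=0xef

ef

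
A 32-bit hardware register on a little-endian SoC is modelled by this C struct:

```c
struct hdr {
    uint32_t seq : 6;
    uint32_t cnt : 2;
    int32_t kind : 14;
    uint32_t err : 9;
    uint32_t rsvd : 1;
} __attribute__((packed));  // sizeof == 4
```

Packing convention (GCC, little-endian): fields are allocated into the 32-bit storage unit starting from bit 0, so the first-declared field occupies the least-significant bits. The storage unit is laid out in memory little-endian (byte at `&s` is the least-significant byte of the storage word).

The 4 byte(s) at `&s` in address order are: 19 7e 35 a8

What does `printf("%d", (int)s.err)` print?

160

[0]=0x19 [1]=0x7e [2]=0x35 [3]=0xa8 (little-endian) → word 0xa8357e19
seq:6 @ bit 0 → (0xa8357e19>>0)&0x3f = 0x19
cnt:2 @ bit 6 → (0xa8357e19>>6)&0x3 = 0x0
kind:14 @ bit 8 → (0xa8357e19>>8)&0x3fff = 0x357e
err:9 @ bit 22 → (0xa8357e19>>22)&0x1ff = 0xa0  ←
rsvd:1 @ bit 31 → (0xa8357e19>>31)&0x1 = 0x1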